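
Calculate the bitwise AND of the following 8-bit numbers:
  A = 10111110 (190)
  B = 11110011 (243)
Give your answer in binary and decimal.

Apply & to each column (1 only where both bits are 1):
  10111110
& 11110011
----------
  10110010

Answer: 10110010 (178)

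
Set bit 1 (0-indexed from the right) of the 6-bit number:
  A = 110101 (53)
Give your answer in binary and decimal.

Mask = 1 << 1 = 000010
Bit 1 of A is 0, so OR-ing with the mask flips it to 1.
  110101
| 000010
--------
  110111

Answer: 110111 (55)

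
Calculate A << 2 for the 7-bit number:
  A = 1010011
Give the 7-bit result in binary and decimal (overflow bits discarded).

Shift left by 2: drop the top 2 bit(s), append 2 zero(s) on the right.
  1010011  ->  discard [10], keep [10011], append 00
= 1001100

Answer: 1001100 (76)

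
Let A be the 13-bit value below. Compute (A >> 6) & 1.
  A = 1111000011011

Bit 6 is the 7th from the right.
  1111000011011
        ^
That bit is 0.

Answer: 0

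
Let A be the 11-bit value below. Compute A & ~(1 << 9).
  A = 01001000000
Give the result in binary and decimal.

Mask = ~(1 << 9) = 10111111111
Bit 9 of A is 1, so AND-ing with the mask clears it to 0.
  01001000000
& 10111111111
-------------
  00001000000

Answer: 00001000000 (64)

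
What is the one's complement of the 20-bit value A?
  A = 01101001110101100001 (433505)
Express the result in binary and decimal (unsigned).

Flip each bit (0->1, 1->0):
  01101001110101100001
  10010110001010011110

Answer: 10010110001010011110 (615070)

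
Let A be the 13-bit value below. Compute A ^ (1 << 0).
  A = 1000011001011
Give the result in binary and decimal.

Mask = 1 << 0 = 0000000000001
Bit 0 of A is 1; XOR with the mask flips it to 0.
  1000011001011
^ 0000000000001
---------------
  1000011001010

Answer: 1000011001010 (4298)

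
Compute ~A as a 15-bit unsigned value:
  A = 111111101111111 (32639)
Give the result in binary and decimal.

Flip each bit (0->1, 1->0):
  111111101111111
  000000010000000

Answer: 000000010000000 (128)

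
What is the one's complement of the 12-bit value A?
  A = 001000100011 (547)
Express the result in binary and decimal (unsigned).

Flip each bit (0->1, 1->0):
  001000100011
  110111011100

Answer: 110111011100 (3548)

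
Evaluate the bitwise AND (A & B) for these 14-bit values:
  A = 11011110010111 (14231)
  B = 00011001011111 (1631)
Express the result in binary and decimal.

Apply & to each column (1 only where both bits are 1):
  11011110010111
& 00011001011111
----------------
  00011000010111

Answer: 00011000010111 (1559)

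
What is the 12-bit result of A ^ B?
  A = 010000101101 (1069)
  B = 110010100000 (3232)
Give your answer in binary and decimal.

Apply ^ to each column (1 where bits differ):
  010000101101
^ 110010100000
--------------
  100010001101

Answer: 100010001101 (2189)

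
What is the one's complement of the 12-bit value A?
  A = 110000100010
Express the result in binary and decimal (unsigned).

Flip each bit (0->1, 1->0):
  110000100010
  001111011101

Answer: 001111011101 (989)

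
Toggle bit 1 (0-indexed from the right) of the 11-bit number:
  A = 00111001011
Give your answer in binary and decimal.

Mask = 1 << 1 = 00000000010
Bit 1 of A is 1; XOR with the mask flips it to 0.
  00111001011
^ 00000000010
-------------
  00111001001

Answer: 00111001001 (457)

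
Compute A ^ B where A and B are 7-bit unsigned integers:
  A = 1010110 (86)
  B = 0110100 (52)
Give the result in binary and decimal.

Apply ^ to each column (1 where bits differ):
  1010110
^ 0110100
---------
  1100010

Answer: 1100010 (98)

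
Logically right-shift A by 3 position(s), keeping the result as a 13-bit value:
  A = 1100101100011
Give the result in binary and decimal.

Logical shift right by 3: drop the bottom 3 bit(s), prepend 3 zero(s) on the left.
  1100101100011  ->  keep [1100101100], discard [011], prepend 000
= 0001100101100

Answer: 0001100101100 (812)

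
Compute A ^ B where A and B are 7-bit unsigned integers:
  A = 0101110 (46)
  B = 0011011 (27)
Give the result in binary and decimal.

Apply ^ to each column (1 where bits differ):
  0101110
^ 0011011
---------
  0110101

Answer: 0110101 (53)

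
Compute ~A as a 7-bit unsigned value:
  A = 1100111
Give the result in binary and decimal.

Flip each bit (0->1, 1->0):
  1100111
  0011000

Answer: 0011000 (24)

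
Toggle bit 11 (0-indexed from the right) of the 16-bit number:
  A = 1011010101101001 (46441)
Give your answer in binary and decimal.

Mask = 1 << 11 = 0000100000000000
Bit 11 of A is 0; XOR with the mask flips it to 1.
  1011010101101001
^ 0000100000000000
------------------
  1011110101101001

Answer: 1011110101101001 (48489)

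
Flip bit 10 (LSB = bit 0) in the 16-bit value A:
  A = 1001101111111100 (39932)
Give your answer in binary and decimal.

Mask = 1 << 10 = 0000010000000000
Bit 10 of A is 0; XOR with the mask flips it to 1.
  1001101111111100
^ 0000010000000000
------------------
  1001111111111100

Answer: 1001111111111100 (40956)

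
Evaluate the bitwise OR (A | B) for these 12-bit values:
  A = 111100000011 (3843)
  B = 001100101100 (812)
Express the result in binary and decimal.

Apply | to each column (1 where either bit is 1):
  111100000011
| 001100101100
--------------
  111100101111

Answer: 111100101111 (3887)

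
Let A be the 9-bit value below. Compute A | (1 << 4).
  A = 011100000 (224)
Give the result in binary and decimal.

Mask = 1 << 4 = 000010000
Bit 4 of A is 0, so OR-ing with the mask flips it to 1.
  011100000
| 000010000
-----------
  011110000

Answer: 011110000 (240)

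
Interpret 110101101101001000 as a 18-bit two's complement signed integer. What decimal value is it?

MSB is 1, so the value is negative. Find the magnitude:
1. Invert bits:  001010010010110111
2. Add 1:        001010010010111000  = 42168
3. Apply sign:   -42168

Answer: -42168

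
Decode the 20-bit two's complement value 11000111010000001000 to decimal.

MSB is 1, so the value is negative. Find the magnitude:
1. Invert bits:  00111000101111110111
2. Add 1:        00111000101111111000  = 232440
3. Apply sign:   -232440

Answer: -232440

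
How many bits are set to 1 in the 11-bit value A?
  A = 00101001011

00101001011
1-bits at positions (from bit 0 = LSB): 0, 1, 3, 6, 8
Count = 5

Answer: 5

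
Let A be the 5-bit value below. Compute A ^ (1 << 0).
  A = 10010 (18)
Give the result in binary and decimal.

Mask = 1 << 0 = 00001
Bit 0 of A is 0; XOR with the mask flips it to 1.
  10010
^ 00001
-------
  10011

Answer: 10011 (19)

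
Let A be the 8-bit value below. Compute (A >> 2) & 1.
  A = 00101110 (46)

Bit 2 is the 3rd from the right.
  00101110
       ^
That bit is 1.

Answer: 1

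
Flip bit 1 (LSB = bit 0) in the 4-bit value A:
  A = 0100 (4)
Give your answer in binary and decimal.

Mask = 1 << 1 = 0010
Bit 1 of A is 0; XOR with the mask flips it to 1.
  0100
^ 0010
------
  0110

Answer: 0110 (6)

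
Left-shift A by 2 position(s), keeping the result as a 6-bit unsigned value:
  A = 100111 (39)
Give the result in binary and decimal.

Shift left by 2: drop the top 2 bit(s), append 2 zero(s) on the right.
  100111  ->  discard [10], keep [0111], append 00
= 011100

Answer: 011100 (28)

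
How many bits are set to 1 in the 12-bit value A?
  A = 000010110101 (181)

000010110101
1-bits at positions (from bit 0 = LSB): 0, 2, 4, 5, 7
Count = 5

Answer: 5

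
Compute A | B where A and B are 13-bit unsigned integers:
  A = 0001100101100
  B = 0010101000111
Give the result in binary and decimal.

Apply | to each column (1 where either bit is 1):
  0001100101100
| 0010101000111
---------------
  0011101101111

Answer: 0011101101111 (1903)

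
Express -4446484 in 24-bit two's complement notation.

1. Binary of +4446484:  010000111101100100010100
2. Invert bits:     101111000010011011101011
3. Add 1:           101111000010011011101100

Answer: 101111000010011011101100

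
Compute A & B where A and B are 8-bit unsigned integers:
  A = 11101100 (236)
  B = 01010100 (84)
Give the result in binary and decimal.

Apply & to each column (1 only where both bits are 1):
  11101100
& 01010100
----------
  01000100

Answer: 01000100 (68)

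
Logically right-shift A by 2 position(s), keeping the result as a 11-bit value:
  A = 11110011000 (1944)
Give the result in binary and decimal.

Logical shift right by 2: drop the bottom 2 bit(s), prepend 2 zero(s) on the left.
  11110011000  ->  keep [111100110], discard [00], prepend 00
= 00111100110

Answer: 00111100110 (486)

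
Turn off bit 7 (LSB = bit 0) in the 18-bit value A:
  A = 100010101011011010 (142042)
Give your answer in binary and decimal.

Mask = ~(1 << 7) = 111111111101111111
Bit 7 of A is 1, so AND-ing with the mask clears it to 0.
  100010101011011010
& 111111111101111111
--------------------
  100010101001011010

Answer: 100010101001011010 (141914)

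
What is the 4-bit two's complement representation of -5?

1. Binary of +5:  0101
2. Invert bits:     1010
3. Add 1:           1011

Answer: 1011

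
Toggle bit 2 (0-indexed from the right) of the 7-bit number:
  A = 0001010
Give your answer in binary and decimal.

Mask = 1 << 2 = 0000100
Bit 2 of A is 0; XOR with the mask flips it to 1.
  0001010
^ 0000100
---------
  0001110

Answer: 0001110 (14)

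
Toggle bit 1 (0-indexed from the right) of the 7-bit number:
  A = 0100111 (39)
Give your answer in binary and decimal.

Mask = 1 << 1 = 0000010
Bit 1 of A is 1; XOR with the mask flips it to 0.
  0100111
^ 0000010
---------
  0100101

Answer: 0100101 (37)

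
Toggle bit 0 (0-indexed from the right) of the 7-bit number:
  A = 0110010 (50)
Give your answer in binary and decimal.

Mask = 1 << 0 = 0000001
Bit 0 of A is 0; XOR with the mask flips it to 1.
  0110010
^ 0000001
---------
  0110011

Answer: 0110011 (51)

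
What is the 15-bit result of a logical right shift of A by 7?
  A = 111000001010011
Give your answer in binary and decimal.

Logical shift right by 7: drop the bottom 7 bit(s), prepend 7 zero(s) on the left.
  111000001010011  ->  keep [11100000], discard [1010011], prepend 0000000
= 000000011100000

Answer: 000000011100000 (224)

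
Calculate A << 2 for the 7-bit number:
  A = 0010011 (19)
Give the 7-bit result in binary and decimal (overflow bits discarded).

Shift left by 2: drop the top 2 bit(s), append 2 zero(s) on the right.
  0010011  ->  discard [00], keep [10011], append 00
= 1001100

Answer: 1001100 (76)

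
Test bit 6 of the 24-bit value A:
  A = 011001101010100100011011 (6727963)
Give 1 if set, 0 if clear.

Bit 6 is the 7th from the right.
  011001101010100100011011
                   ^
That bit is 0.

Answer: 0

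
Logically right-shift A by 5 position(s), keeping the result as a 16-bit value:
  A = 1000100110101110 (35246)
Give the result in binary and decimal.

Logical shift right by 5: drop the bottom 5 bit(s), prepend 5 zero(s) on the left.
  1000100110101110  ->  keep [10001001101], discard [01110], prepend 00000
= 0000010001001101

Answer: 0000010001001101 (1101)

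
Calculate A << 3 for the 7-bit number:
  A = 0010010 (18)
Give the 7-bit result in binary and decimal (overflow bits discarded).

Shift left by 3: drop the top 3 bit(s), append 3 zero(s) on the right.
  0010010  ->  discard [001], keep [0010], append 000
= 0010000

Answer: 0010000 (16)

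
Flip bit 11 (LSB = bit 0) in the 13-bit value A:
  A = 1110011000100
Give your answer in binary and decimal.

Mask = 1 << 11 = 0100000000000
Bit 11 of A is 1; XOR with the mask flips it to 0.
  1110011000100
^ 0100000000000
---------------
  1010011000100

Answer: 1010011000100 (5316)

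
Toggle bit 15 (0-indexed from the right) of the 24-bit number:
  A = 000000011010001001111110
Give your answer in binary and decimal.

Mask = 1 << 15 = 000000001000000000000000
Bit 15 of A is 1; XOR with the mask flips it to 0.
  000000011010001001111110
^ 000000001000000000000000
--------------------------
  000000010010001001111110

Answer: 000000010010001001111110 (74366)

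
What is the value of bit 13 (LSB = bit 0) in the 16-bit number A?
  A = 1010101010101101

Bit 13 is the 14th from the right.
  1010101010101101
    ^
That bit is 1.

Answer: 1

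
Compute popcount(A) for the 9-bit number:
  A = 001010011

001010011
1-bits at positions (from bit 0 = LSB): 0, 1, 4, 6
Count = 4

Answer: 4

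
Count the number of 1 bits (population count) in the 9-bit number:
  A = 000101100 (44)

000101100
1-bits at positions (from bit 0 = LSB): 2, 3, 5
Count = 3

Answer: 3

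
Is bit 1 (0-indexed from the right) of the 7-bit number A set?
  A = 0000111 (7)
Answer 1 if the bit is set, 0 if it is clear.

Bit 1 is the 2nd from the right.
  0000111
       ^
That bit is 1.

Answer: 1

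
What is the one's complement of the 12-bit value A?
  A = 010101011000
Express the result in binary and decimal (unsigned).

Flip each bit (0->1, 1->0):
  010101011000
  101010100111

Answer: 101010100111 (2727)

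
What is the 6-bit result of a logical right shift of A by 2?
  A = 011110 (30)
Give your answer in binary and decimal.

Logical shift right by 2: drop the bottom 2 bit(s), prepend 2 zero(s) on the left.
  011110  ->  keep [0111], discard [10], prepend 00
= 000111

Answer: 000111 (7)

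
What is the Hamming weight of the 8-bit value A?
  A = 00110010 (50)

00110010
1-bits at positions (from bit 0 = LSB): 1, 4, 5
Count = 3

Answer: 3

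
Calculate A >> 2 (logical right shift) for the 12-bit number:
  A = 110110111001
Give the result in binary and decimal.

Logical shift right by 2: drop the bottom 2 bit(s), prepend 2 zero(s) on the left.
  110110111001  ->  keep [1101101110], discard [01], prepend 00
= 001101101110

Answer: 001101101110 (878)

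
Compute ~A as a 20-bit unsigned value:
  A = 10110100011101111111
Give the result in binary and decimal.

Flip each bit (0->1, 1->0):
  10110100011101111111
  01001011100010000000

Answer: 01001011100010000000 (309376)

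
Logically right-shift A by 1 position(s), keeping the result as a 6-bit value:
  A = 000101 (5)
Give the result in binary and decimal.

Logical shift right by 1: drop the bottom 1 bit(s), prepend 1 zero(s) on the left.
  000101  ->  keep [00010], discard [1], prepend 0
= 000010

Answer: 000010 (2)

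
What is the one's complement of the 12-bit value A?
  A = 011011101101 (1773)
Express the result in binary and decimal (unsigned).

Flip each bit (0->1, 1->0):
  011011101101
  100100010010

Answer: 100100010010 (2322)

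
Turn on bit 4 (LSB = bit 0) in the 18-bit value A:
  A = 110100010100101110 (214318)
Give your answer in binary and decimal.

Mask = 1 << 4 = 000000000000010000
Bit 4 of A is 0, so OR-ing with the mask flips it to 1.
  110100010100101110
| 000000000000010000
--------------------
  110100010100111110

Answer: 110100010100111110 (214334)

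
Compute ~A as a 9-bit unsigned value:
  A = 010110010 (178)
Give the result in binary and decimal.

Flip each bit (0->1, 1->0):
  010110010
  101001101

Answer: 101001101 (333)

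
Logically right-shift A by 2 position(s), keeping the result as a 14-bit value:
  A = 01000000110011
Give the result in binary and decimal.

Logical shift right by 2: drop the bottom 2 bit(s), prepend 2 zero(s) on the left.
  01000000110011  ->  keep [010000001100], discard [11], prepend 00
= 00010000001100

Answer: 00010000001100 (1036)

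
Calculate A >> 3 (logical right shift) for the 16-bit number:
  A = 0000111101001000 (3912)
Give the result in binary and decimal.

Logical shift right by 3: drop the bottom 3 bit(s), prepend 3 zero(s) on the left.
  0000111101001000  ->  keep [0000111101001], discard [000], prepend 000
= 0000000111101001

Answer: 0000000111101001 (489)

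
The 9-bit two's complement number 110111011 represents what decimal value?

MSB is 1, so the value is negative. Find the magnitude:
1. Invert bits:  001000100
2. Add 1:        001000101  = 69
3. Apply sign:   -69

Answer: -69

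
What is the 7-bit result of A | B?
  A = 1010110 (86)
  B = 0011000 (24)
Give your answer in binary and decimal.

Apply | to each column (1 where either bit is 1):
  1010110
| 0011000
---------
  1011110

Answer: 1011110 (94)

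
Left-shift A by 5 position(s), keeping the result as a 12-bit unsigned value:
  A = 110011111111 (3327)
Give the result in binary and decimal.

Shift left by 5: drop the top 5 bit(s), append 5 zero(s) on the right.
  110011111111  ->  discard [11001], keep [1111111], append 00000
= 111111100000

Answer: 111111100000 (4064)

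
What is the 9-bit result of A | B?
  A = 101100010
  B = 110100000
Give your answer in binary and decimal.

Apply | to each column (1 where either bit is 1):
  101100010
| 110100000
-----------
  111100010

Answer: 111100010 (482)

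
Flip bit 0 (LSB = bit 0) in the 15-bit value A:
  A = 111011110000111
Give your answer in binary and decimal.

Mask = 1 << 0 = 000000000000001
Bit 0 of A is 1; XOR with the mask flips it to 0.
  111011110000111
^ 000000000000001
-----------------
  111011110000110

Answer: 111011110000110 (30598)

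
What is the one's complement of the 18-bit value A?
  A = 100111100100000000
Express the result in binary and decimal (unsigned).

Flip each bit (0->1, 1->0):
  100111100100000000
  011000011011111111

Answer: 011000011011111111 (100095)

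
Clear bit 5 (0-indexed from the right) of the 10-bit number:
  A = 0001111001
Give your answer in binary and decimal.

Mask = ~(1 << 5) = 1111011111
Bit 5 of A is 1, so AND-ing with the mask clears it to 0.
  0001111001
& 1111011111
------------
  0001011001

Answer: 0001011001 (89)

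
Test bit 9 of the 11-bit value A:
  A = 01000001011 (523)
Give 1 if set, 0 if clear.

Bit 9 is the 10th from the right.
  01000001011
   ^
That bit is 1.

Answer: 1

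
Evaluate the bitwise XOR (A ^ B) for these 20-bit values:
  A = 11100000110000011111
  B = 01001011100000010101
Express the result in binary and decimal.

Apply ^ to each column (1 where bits differ):
  11100000110000011111
^ 01001011100000010101
----------------------
  10101011010000001010

Answer: 10101011010000001010 (701450)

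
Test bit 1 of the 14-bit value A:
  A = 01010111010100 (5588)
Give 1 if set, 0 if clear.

Bit 1 is the 2nd from the right.
  01010111010100
              ^
That bit is 0.

Answer: 0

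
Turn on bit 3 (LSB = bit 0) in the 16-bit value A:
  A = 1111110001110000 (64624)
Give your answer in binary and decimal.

Mask = 1 << 3 = 0000000000001000
Bit 3 of A is 0, so OR-ing with the mask flips it to 1.
  1111110001110000
| 0000000000001000
------------------
  1111110001111000

Answer: 1111110001111000 (64632)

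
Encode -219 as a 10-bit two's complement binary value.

1. Binary of +219:  0011011011
2. Invert bits:     1100100100
3. Add 1:           1100100101

Answer: 1100100101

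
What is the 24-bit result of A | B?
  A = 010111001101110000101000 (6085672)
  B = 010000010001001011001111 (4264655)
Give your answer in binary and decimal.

Apply | to each column (1 where either bit is 1):
  010111001101110000101000
| 010000010001001011001111
--------------------------
  010111011101111011101111

Answer: 010111011101111011101111 (6151919)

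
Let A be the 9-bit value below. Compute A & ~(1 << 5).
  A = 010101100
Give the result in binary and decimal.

Mask = ~(1 << 5) = 111011111
Bit 5 of A is 1, so AND-ing with the mask clears it to 0.
  010101100
& 111011111
-----------
  010001100

Answer: 010001100 (140)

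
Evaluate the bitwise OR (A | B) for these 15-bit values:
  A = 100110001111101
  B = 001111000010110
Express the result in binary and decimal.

Apply | to each column (1 where either bit is 1):
  100110001111101
| 001111000010110
-----------------
  101111001111111

Answer: 101111001111111 (24191)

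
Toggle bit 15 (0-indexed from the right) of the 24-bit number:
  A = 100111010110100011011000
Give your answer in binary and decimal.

Mask = 1 << 15 = 000000001000000000000000
Bit 15 of A is 0; XOR with the mask flips it to 1.
  100111010110100011011000
^ 000000001000000000000000
--------------------------
  100111011110100011011000

Answer: 100111011110100011011000 (10348760)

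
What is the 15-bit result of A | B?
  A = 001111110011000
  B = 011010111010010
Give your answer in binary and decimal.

Apply | to each column (1 where either bit is 1):
  001111110011000
| 011010111010010
-----------------
  011111111011010

Answer: 011111111011010 (16346)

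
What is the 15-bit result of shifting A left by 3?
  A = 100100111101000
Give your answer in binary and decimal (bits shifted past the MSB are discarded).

Shift left by 3: drop the top 3 bit(s), append 3 zero(s) on the right.
  100100111101000  ->  discard [100], keep [100111101000], append 000
= 100111101000000

Answer: 100111101000000 (20288)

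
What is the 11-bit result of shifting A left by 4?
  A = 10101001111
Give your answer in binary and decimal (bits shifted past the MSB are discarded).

Shift left by 4: drop the top 4 bit(s), append 4 zero(s) on the right.
  10101001111  ->  discard [1010], keep [1001111], append 0000
= 10011110000

Answer: 10011110000 (1264)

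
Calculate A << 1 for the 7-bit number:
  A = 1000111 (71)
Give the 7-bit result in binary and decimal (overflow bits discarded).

Shift left by 1: drop the top 1 bit(s), append 1 zero(s) on the right.
  1000111  ->  discard [1], keep [000111], append 0
= 0001110

Answer: 0001110 (14)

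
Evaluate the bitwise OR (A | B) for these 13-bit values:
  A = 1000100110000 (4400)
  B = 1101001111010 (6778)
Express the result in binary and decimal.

Apply | to each column (1 where either bit is 1):
  1000100110000
| 1101001111010
---------------
  1101101111010

Answer: 1101101111010 (7034)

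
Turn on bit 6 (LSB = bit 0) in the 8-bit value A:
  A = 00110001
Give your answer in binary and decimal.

Mask = 1 << 6 = 01000000
Bit 6 of A is 0, so OR-ing with the mask flips it to 1.
  00110001
| 01000000
----------
  01110001

Answer: 01110001 (113)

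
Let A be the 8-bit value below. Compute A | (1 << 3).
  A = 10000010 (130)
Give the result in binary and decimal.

Mask = 1 << 3 = 00001000
Bit 3 of A is 0, so OR-ing with the mask flips it to 1.
  10000010
| 00001000
----------
  10001010

Answer: 10001010 (138)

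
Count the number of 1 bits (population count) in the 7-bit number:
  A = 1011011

1011011
1-bits at positions (from bit 0 = LSB): 0, 1, 3, 4, 6
Count = 5

Answer: 5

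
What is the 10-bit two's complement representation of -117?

1. Binary of +117:  0001110101
2. Invert bits:     1110001010
3. Add 1:           1110001011

Answer: 1110001011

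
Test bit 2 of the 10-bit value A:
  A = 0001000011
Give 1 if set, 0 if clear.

Bit 2 is the 3rd from the right.
  0001000011
         ^
That bit is 0.

Answer: 0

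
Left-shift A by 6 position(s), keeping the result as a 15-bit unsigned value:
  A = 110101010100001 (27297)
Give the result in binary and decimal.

Shift left by 6: drop the top 6 bit(s), append 6 zero(s) on the right.
  110101010100001  ->  discard [110101], keep [010100001], append 000000
= 010100001000000

Answer: 010100001000000 (10304)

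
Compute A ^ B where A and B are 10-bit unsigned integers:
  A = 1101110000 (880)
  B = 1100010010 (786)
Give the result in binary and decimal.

Apply ^ to each column (1 where bits differ):
  1101110000
^ 1100010010
------------
  0001100010

Answer: 0001100010 (98)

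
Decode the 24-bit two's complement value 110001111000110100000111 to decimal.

MSB is 1, so the value is negative. Find the magnitude:
1. Invert bits:  001110000111001011111000
2. Add 1:        001110000111001011111001  = 3699449
3. Apply sign:   -3699449

Answer: -3699449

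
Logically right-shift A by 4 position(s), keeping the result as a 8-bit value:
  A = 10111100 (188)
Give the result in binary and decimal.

Logical shift right by 4: drop the bottom 4 bit(s), prepend 4 zero(s) on the left.
  10111100  ->  keep [1011], discard [1100], prepend 0000
= 00001011

Answer: 00001011 (11)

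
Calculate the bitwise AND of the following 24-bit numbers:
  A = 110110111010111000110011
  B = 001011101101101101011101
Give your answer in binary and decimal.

Apply & to each column (1 only where both bits are 1):
  110110111010111000110011
& 001011101101101101011101
--------------------------
  000010101000101000010001

Answer: 000010101000101000010001 (690705)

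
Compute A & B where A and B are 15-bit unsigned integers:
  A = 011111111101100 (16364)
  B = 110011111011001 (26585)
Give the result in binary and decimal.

Apply & to each column (1 only where both bits are 1):
  011111111101100
& 110011111011001
-----------------
  010011111001000

Answer: 010011111001000 (10184)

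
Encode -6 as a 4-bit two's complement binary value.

1. Binary of +6:  0110
2. Invert bits:     1001
3. Add 1:           1010

Answer: 1010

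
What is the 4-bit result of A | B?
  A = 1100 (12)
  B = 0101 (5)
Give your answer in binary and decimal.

Apply | to each column (1 where either bit is 1):
  1100
| 0101
------
  1101

Answer: 1101 (13)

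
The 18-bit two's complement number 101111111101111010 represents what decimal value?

MSB is 1, so the value is negative. Find the magnitude:
1. Invert bits:  010000000010000101
2. Add 1:        010000000010000110  = 65670
3. Apply sign:   -65670

Answer: -65670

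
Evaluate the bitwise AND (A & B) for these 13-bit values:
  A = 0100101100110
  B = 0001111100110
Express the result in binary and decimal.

Apply & to each column (1 only where both bits are 1):
  0100101100110
& 0001111100110
---------------
  0000101100110

Answer: 0000101100110 (358)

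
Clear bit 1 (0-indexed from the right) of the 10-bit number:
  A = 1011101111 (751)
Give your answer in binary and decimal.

Mask = ~(1 << 1) = 1111111101
Bit 1 of A is 1, so AND-ing with the mask clears it to 0.
  1011101111
& 1111111101
------------
  1011101101

Answer: 1011101101 (749)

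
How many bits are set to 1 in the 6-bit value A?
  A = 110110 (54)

110110
1-bits at positions (from bit 0 = LSB): 1, 2, 4, 5
Count = 4

Answer: 4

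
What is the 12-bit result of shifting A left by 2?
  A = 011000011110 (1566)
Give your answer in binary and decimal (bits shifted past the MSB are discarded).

Shift left by 2: drop the top 2 bit(s), append 2 zero(s) on the right.
  011000011110  ->  discard [01], keep [1000011110], append 00
= 100001111000

Answer: 100001111000 (2168)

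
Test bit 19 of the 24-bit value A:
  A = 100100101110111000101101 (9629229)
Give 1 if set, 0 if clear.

Bit 19 is the 20th from the right.
  100100101110111000101101
      ^
That bit is 0.

Answer: 0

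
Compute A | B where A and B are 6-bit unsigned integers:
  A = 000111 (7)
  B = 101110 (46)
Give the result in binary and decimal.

Apply | to each column (1 where either bit is 1):
  000111
| 101110
--------
  101111

Answer: 101111 (47)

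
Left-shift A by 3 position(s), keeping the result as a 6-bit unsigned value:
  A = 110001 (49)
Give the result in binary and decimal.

Shift left by 3: drop the top 3 bit(s), append 3 zero(s) on the right.
  110001  ->  discard [110], keep [001], append 000
= 001000

Answer: 001000 (8)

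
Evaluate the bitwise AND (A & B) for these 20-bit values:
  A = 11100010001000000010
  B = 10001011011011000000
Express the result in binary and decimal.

Apply & to each column (1 only where both bits are 1):
  11100010001000000010
& 10001011011011000000
----------------------
  10000010001000000000

Answer: 10000010001000000000 (532992)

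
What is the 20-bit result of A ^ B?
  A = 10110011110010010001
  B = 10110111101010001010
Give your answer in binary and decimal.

Apply ^ to each column (1 where bits differ):
  10110011110010010001
^ 10110111101010001010
----------------------
  00000100011000011011

Answer: 00000100011000011011 (17947)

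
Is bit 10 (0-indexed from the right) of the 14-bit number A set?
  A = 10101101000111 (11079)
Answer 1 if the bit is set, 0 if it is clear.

Bit 10 is the 11th from the right.
  10101101000111
     ^
That bit is 0.

Answer: 0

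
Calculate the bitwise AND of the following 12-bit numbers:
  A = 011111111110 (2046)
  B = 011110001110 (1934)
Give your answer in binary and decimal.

Apply & to each column (1 only where both bits are 1):
  011111111110
& 011110001110
--------------
  011110001110

Answer: 011110001110 (1934)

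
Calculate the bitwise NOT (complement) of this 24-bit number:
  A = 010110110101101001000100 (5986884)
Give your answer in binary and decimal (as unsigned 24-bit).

Flip each bit (0->1, 1->0):
  010110110101101001000100
  101001001010010110111011

Answer: 101001001010010110111011 (10790331)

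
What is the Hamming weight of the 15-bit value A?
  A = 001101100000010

001101100000010
1-bits at positions (from bit 0 = LSB): 1, 8, 9, 11, 12
Count = 5

Answer: 5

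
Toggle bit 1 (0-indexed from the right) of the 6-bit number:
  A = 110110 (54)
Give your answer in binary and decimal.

Mask = 1 << 1 = 000010
Bit 1 of A is 1; XOR with the mask flips it to 0.
  110110
^ 000010
--------
  110100

Answer: 110100 (52)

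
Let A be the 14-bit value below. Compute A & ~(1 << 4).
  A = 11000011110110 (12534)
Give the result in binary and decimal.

Mask = ~(1 << 4) = 11111111101111
Bit 4 of A is 1, so AND-ing with the mask clears it to 0.
  11000011110110
& 11111111101111
----------------
  11000011100110

Answer: 11000011100110 (12518)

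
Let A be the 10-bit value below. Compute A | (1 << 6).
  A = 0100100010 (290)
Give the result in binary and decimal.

Mask = 1 << 6 = 0001000000
Bit 6 of A is 0, so OR-ing with the mask flips it to 1.
  0100100010
| 0001000000
------------
  0101100010

Answer: 0101100010 (354)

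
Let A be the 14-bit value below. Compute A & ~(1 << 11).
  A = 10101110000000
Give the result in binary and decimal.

Mask = ~(1 << 11) = 11011111111111
Bit 11 of A is 1, so AND-ing with the mask clears it to 0.
  10101110000000
& 11011111111111
----------------
  10001110000000

Answer: 10001110000000 (9088)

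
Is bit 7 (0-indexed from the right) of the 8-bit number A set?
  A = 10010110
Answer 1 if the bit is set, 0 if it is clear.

Bit 7 is the 8th from the right.
  10010110
  ^
That bit is 1.

Answer: 1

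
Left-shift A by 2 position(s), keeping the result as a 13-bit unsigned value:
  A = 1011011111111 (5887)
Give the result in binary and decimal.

Shift left by 2: drop the top 2 bit(s), append 2 zero(s) on the right.
  1011011111111  ->  discard [10], keep [11011111111], append 00
= 1101111111100

Answer: 1101111111100 (7164)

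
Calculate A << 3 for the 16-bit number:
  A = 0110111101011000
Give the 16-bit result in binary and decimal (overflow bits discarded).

Shift left by 3: drop the top 3 bit(s), append 3 zero(s) on the right.
  0110111101011000  ->  discard [011], keep [0111101011000], append 000
= 0111101011000000

Answer: 0111101011000000 (31424)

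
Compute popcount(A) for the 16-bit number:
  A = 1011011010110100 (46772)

1011011010110100
1-bits at positions (from bit 0 = LSB): 2, 4, 5, 7, 9, 10, 12, 13, 15
Count = 9

Answer: 9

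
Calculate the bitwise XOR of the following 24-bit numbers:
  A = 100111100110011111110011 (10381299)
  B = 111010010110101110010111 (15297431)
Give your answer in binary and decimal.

Apply ^ to each column (1 where bits differ):
  100111100110011111110011
^ 111010010110101110010111
--------------------------
  011101110000110001100100

Answer: 011101110000110001100100 (7801956)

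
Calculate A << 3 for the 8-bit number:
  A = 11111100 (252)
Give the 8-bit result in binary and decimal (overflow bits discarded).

Shift left by 3: drop the top 3 bit(s), append 3 zero(s) on the right.
  11111100  ->  discard [111], keep [11100], append 000
= 11100000

Answer: 11100000 (224)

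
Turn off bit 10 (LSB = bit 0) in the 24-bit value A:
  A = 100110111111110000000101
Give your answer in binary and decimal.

Mask = ~(1 << 10) = 111111111111101111111111
Bit 10 of A is 1, so AND-ing with the mask clears it to 0.
  100110111111110000000101
& 111111111111101111111111
--------------------------
  100110111111100000000101

Answer: 100110111111100000000101 (10221573)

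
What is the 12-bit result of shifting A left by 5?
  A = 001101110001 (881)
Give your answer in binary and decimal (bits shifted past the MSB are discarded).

Shift left by 5: drop the top 5 bit(s), append 5 zero(s) on the right.
  001101110001  ->  discard [00110], keep [1110001], append 00000
= 111000100000

Answer: 111000100000 (3616)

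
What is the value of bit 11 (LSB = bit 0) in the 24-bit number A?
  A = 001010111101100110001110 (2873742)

Bit 11 is the 12th from the right.
  001010111101100110001110
              ^
That bit is 1.

Answer: 1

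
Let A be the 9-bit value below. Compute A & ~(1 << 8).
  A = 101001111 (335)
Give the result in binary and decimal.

Mask = ~(1 << 8) = 011111111
Bit 8 of A is 1, so AND-ing with the mask clears it to 0.
  101001111
& 011111111
-----------
  001001111

Answer: 001001111 (79)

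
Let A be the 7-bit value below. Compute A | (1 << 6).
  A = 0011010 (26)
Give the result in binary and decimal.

Mask = 1 << 6 = 1000000
Bit 6 of A is 0, so OR-ing with the mask flips it to 1.
  0011010
| 1000000
---------
  1011010

Answer: 1011010 (90)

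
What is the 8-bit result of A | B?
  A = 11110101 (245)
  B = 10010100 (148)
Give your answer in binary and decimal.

Apply | to each column (1 where either bit is 1):
  11110101
| 10010100
----------
  11110101

Answer: 11110101 (245)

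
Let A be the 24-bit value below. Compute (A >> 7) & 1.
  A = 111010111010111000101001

Bit 7 is the 8th from the right.
  111010111010111000101001
                  ^
That bit is 0.

Answer: 0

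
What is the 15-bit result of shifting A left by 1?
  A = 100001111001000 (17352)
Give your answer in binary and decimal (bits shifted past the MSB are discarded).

Shift left by 1: drop the top 1 bit(s), append 1 zero(s) on the right.
  100001111001000  ->  discard [1], keep [00001111001000], append 0
= 000011110010000

Answer: 000011110010000 (1936)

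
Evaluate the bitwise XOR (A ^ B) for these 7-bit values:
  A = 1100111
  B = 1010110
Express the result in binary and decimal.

Apply ^ to each column (1 where bits differ):
  1100111
^ 1010110
---------
  0110001

Answer: 0110001 (49)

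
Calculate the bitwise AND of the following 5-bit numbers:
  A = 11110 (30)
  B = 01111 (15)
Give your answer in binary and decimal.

Apply & to each column (1 only where both bits are 1):
  11110
& 01111
-------
  01110

Answer: 01110 (14)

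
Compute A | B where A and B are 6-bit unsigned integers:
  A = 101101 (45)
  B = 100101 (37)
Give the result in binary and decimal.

Apply | to each column (1 where either bit is 1):
  101101
| 100101
--------
  101101

Answer: 101101 (45)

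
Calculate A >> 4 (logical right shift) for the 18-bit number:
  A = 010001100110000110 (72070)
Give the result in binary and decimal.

Logical shift right by 4: drop the bottom 4 bit(s), prepend 4 zero(s) on the left.
  010001100110000110  ->  keep [01000110011000], discard [0110], prepend 0000
= 000001000110011000

Answer: 000001000110011000 (4504)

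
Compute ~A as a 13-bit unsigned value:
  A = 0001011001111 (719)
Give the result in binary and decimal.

Flip each bit (0->1, 1->0):
  0001011001111
  1110100110000

Answer: 1110100110000 (7472)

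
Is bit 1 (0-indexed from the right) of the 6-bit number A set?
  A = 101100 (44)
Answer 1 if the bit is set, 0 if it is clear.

Bit 1 is the 2nd from the right.
  101100
      ^
That bit is 0.

Answer: 0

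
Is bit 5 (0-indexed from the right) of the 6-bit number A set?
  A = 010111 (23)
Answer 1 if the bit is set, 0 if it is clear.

Bit 5 is the 6th from the right.
  010111
  ^
That bit is 0.

Answer: 0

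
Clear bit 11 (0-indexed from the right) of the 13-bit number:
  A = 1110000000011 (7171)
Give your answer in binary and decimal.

Mask = ~(1 << 11) = 1011111111111
Bit 11 of A is 1, so AND-ing with the mask clears it to 0.
  1110000000011
& 1011111111111
---------------
  1010000000011

Answer: 1010000000011 (5123)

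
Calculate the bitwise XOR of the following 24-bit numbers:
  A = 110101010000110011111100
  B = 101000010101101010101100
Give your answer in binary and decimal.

Apply ^ to each column (1 where bits differ):
  110101010000110011111100
^ 101000010101101010101100
--------------------------
  011101000101011001010000

Answer: 011101000101011001010000 (7624272)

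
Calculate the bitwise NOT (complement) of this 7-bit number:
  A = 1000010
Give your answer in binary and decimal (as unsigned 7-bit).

Flip each bit (0->1, 1->0):
  1000010
  0111101

Answer: 0111101 (61)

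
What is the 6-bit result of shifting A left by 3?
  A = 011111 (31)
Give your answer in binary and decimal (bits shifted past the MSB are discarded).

Shift left by 3: drop the top 3 bit(s), append 3 zero(s) on the right.
  011111  ->  discard [011], keep [111], append 000
= 111000

Answer: 111000 (56)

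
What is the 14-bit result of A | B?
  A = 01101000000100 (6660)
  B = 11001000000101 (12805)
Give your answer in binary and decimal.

Apply | to each column (1 where either bit is 1):
  01101000000100
| 11001000000101
----------------
  11101000000101

Answer: 11101000000101 (14853)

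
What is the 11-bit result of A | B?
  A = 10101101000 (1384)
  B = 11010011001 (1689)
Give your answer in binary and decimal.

Apply | to each column (1 where either bit is 1):
  10101101000
| 11010011001
-------------
  11111111001

Answer: 11111111001 (2041)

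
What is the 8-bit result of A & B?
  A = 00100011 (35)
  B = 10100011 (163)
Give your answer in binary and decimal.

Apply & to each column (1 only where both bits are 1):
  00100011
& 10100011
----------
  00100011

Answer: 00100011 (35)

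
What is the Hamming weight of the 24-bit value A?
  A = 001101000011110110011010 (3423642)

001101000011110110011010
1-bits at positions (from bit 0 = LSB): 1, 3, 4, 7, 8, 10, 11, 12, 13, 18, 20, 21
Count = 12

Answer: 12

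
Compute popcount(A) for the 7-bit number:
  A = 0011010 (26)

0011010
1-bits at positions (from bit 0 = LSB): 1, 3, 4
Count = 3

Answer: 3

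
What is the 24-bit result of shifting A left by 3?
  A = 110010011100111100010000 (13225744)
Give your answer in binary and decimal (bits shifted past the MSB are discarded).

Shift left by 3: drop the top 3 bit(s), append 3 zero(s) on the right.
  110010011100111100010000  ->  discard [110], keep [010011100111100010000], append 000
= 010011100111100010000000

Answer: 010011100111100010000000 (5142656)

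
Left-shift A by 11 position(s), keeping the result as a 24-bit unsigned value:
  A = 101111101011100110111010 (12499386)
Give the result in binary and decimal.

Shift left by 11: drop the top 11 bit(s), append 11 zero(s) on the right.
  101111101011100110111010  ->  discard [10111110101], keep [1100110111010], append 00000000000
= 110011011101000000000000

Answer: 110011011101000000000000 (13488128)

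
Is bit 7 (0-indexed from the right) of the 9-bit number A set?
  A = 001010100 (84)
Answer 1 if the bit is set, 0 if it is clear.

Bit 7 is the 8th from the right.
  001010100
   ^
That bit is 0.

Answer: 0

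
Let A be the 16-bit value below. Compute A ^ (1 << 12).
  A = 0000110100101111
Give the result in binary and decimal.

Mask = 1 << 12 = 0001000000000000
Bit 12 of A is 0; XOR with the mask flips it to 1.
  0000110100101111
^ 0001000000000000
------------------
  0001110100101111

Answer: 0001110100101111 (7471)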